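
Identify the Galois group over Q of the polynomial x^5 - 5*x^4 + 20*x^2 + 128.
5T2: D_5

The polynomial f is an irreducible quintic over Q, so G = Gal(f/Q) is a transitive subgroup of S_5: one of C_5 (5T1, order 5), D_5 (5T2, order 10), F_20 (5T3, order 20), A_5 (5T4, order 60) or S_5 (5T5, order 120). The discriminant of f is 1327104000000 = 1152000^2, a perfect square, so G is contained in A_5. The transitive groups of degree 5 contained in A_5 are: C_5 (5T1, order 5), D_5 (5T2, order 10), A_5 (5T4, order 60). By Dedekind's theorem, for a prime p not dividing disc(f) the degrees of the irreducible factors of f mod p form the cycle type of an element of G. Factoring f modulo the 23 such primes p <= 101 (skipping 2, 3, 5, which divide the discriminant), each new pattern first appears at: mod 7: f = (x^5 + 2x^4 + 6x^2 + 2), pattern 5; mod 17: f = (x + 3)(x^2 + 12x + 5)(x^2 + 14x + 4), pattern 2+2+1. No other pattern occurs in this range, so the set of observed cycle types is {5, 2+2+1}. The candidates containing elements of all these cycle types are D_5 (5T2) of order 10, A_5 (5T4) of order 60; the others are excluded. The observed types are precisely the cycle types that occur in D_5 (5T2) (apart from the identity). Each of the other remaining candidates has further cycle types, and by the Chebotarev density theorem the matching factorization patterns would occur for a proportion of primes equal to their share of the group: A_5 (5T4) additionally contains elements of type 3+1+1 (20 of its 60 elements, about 33% of primes). None of the 23 primes tested shows any such pattern (for each of these groups the chance of that is below 10^-4), which rules them out. Hence G = D_5 (5T2), of order 10.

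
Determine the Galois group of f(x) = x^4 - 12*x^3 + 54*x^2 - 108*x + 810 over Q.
V_4, the Klein four-group

The polynomial is an irreducible quartic over Q and its discriminant is 99179645184 = 314928^2, a perfect square, so the Galois group is contained in A_4. The resolvent cubic y^3 - 54*y^2 - 1944*y + 46656 splits completely over Q, which gives the Klein four-group V_4.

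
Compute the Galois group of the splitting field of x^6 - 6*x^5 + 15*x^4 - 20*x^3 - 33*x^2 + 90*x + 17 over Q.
A_4 x C_2 (order 24)

The polynomial f is an irreducible sextic over Q, so G = Gal(f/Q) is one of the 16 transitive subgroups 6T1, ..., 6T16 of S_6. The discriminant of f is -450868486864896, which is not a perfect square, so G is not contained in A_6. The transitive groups of degree 6 not contained in A_6 are: C_6 (6T1, order 6), S_3 (6T2, order 6), D_6 (6T3, order 12), C_3 x S_3 (6T5, order 18), A_4 x C_2 (6T6, order 24), S_4 (6T8, order 24), S_3 x S_3 (6T9, order 36), S_4 x C_2 (6T11, order 48), (S_3 x S_3) : C_2 (6T13, order 72), PGL(2,5) (6T14, order 120), S_6 (6T16, order 720). By Dedekind's theorem, for a prime p not dividing disc(f) the degrees of the irreducible factors of f mod p form the cycle type of an element of G. Factoring f modulo the 33 such primes p <= 149 (skipping 2, 3, which divide the discriminant), each new pattern first appears at: mod 5: f = (x^3 + x^2 + 3x + 4)(x^3 + 3x^2 + 4x + 3), pattern 3+3; mod 7: f = (x^6 + x^5 + x^4 + x^3 + 2x^2 + 6x + 3), pattern 6; mod 17: f = (x)(x + 15)(x^2 + 15x + 7)(x^2 + 15x + 13), pattern 2+2+1+1; mod 19: f = (x + 2)(x + 5)(x + 12)(x + 15)(x^2 + 17x + 8), pattern 2+1+1+1+1; mod 71: f = (x^2 + 69x + 30)(x^2 + 69x + 50)(x^2 + 69x + 65), pattern 2+2+2. No other pattern occurs in this range, so the set of observed cycle types is {3+3, 6, 2+2+1+1, 2+1+1+1+1, 2+2+2}. The candidates containing elements of all these cycle types are A_4 x C_2 (6T6) of order 24, S_4 x C_2 (6T11) of order 48, (S_3 x S_3) : C_2 (6T13) of order 72, S_6 (6T16) of order 720; the others are excluded. The observed types are precisely the cycle types that occur in A_4 x C_2 (6T6) (apart from the identity). Each of the other remaining candidates has further cycle types, and by the Chebotarev density theorem the matching factorization patterns would occur for a proportion of primes equal to their share of the group: S_4 x C_2 (6T11) additionally contains elements of type 4+2, 4+1+1 (12 of its 48 elements, about 25% of primes); (S_3 x S_3) : C_2 (6T13) additionally contains elements of type 4+2, 3+2+1, 3+1+1+1 (34 of its 72 elements, about 47% of primes); S_6 (6T16) additionally contains elements of type 5+1, 4+2, 4+1+1, 3+2+1, 3+1+1+1 (484 of its 720 elements, about 67% of primes). None of the 33 primes tested shows any such pattern (for each of these groups the chance of that is below 10^-4), which rules them out. Hence G = A_4 x C_2 (6T6), of order 24.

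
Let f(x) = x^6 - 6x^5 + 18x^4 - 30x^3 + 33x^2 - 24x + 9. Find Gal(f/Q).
PGL(2,5)

The polynomial f is an irreducible sextic over Q, so G = Gal(f/Q) is one of the 16 transitive subgroups 6T1, ..., 6T16 of S_6. The discriminant of f is -16003008, which is not a perfect square, so G is not contained in A_6. The transitive groups of degree 6 not contained in A_6 are: C_6 (6T1, order 6), S_3 (6T2, order 6), D_6 (6T3, order 12), C_3 x S_3 (6T5, order 18), A_4 x C_2 (6T6, order 24), S_4 (6T8, order 24), S_3 x S_3 (6T9, order 36), S_4 x C_2 (6T11, order 48), (S_3 x S_3) : C_2 (6T13, order 72), PGL(2,5) (6T14, order 120), S_6 (6T16, order 720). By Dedekind's theorem, for a prime p not dividing disc(f) the degrees of the irreducible factors of f mod p form the cycle type of an element of G. Factoring f modulo the 21 such primes p <= 89 (skipping 2, 3, 7, which divide the discriminant), each new pattern first appears at: mod 5: f = (x^6 + 4x^5 + 3x^4 + 3x^2 + x + 4), pattern 6; mod 11: f = (x + 1)(x^5 + 4x^4 + 3x^3 + 9), pattern 5+1; mod 13: f = (x + 7)(x + 11)(x^4 + 2x^3 + 9x^2 + 5x + 4), pattern 4+1+1; mod 23: f = (x + 15)(x + 19)(x^2 + 13x + 3)(x^2 + 16x + 8), pattern 2+2+1+1; mod 43: f = (x^3 + 16x^2 + 6x + 18)(x^3 + 21x^2 + 20x + 22), pattern 3+3; mod 61: f = (x^2 + 12x + 46)(x^2 + 16x + 56)(x^2 + 27x + 5), pattern 2+2+2. No other pattern occurs in this range, so the set of observed cycle types is {6, 5+1, 4+1+1, 2+2+1+1, 3+3, 2+2+2}. The candidates containing elements of all these cycle types are PGL(2,5) (6T14) of order 120, S_6 (6T16) of order 720; the others are excluded. The observed types are precisely the cycle types that occur in PGL(2,5) (6T14) (apart from the identity). Each of the other remaining candidates has further cycle types, and by the Chebotarev density theorem the matching factorization patterns would occur for a proportion of primes equal to their share of the group: S_6 (6T16) additionally contains elements of type 4+2, 3+2+1, 3+1+1+1, 2+1+1+1+1 (265 of its 720 elements, about 37% of primes). None of the 21 primes tested shows any such pattern (for each of these groups the chance of that is below 10^-4), which rules them out. Hence G = PGL(2,5) (6T14), of order 120.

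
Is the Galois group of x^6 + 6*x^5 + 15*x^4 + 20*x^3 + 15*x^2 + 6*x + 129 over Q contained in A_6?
The polynomial is irreducible of degree 6 over Q. Its discriminant is -1603087953297408, which is not a perfect square. A Galois group lies in the alternating group exactly when the discriminant is a square in Q, so the Galois group (D_6) is not contained in A_6.

No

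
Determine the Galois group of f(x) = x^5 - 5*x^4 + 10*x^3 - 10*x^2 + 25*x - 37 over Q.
The polynomial f is an irreducible quintic over Q, so G = Gal(f/Q) is a transitive subgroup of S_5: one of C_5 (5T1, order 5), D_5 (5T2, order 10), F_20 (5T3, order 20), A_5 (5T4, order 60) or S_5 (5T5, order 120). The discriminant of f is 1024000000 = 32000^2, a perfect square, so G is contained in A_5. The transitive groups of degree 5 contained in A_5 are: C_5 (5T1, order 5), D_5 (5T2, order 10), A_5 (5T4, order 60). By Dedekind's theorem, for a prime p not dividing disc(f) the degrees of the irreducible factors of f mod p form the cycle type of an element of G. Factoring f modulo the 2 such primes p <= 7 (skipping 2, 5, which divide the discriminant), each new pattern first appears at: mod 3: f = (x^5 + x^4 + x^3 + 2x^2 + x + 2), pattern 5; mod 7: f = (x + 3)(x + 4)(x^3 + 2x^2 + 5x + 1), pattern 3+1+1. No other pattern occurs in this range, so the set of observed cycle types is {5, 3+1+1}. Among the candidates above, the only group containing elements of all these cycle types is A_5 (5T4) — each of C_5 (5T1), D_5 (5T2) lacks at least one of them. Hence G = A_5 (5T4), of order 60.

A_5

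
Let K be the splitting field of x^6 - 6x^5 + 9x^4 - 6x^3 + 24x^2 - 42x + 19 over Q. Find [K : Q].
24

The degree of the splitting field over Q equals the order of the Galois group, so first determine the group. The polynomial f is an irreducible sextic over Q, so G = Gal(f/Q) is one of the 16 transitive subgroups 6T1, ..., 6T16 of S_6. The discriminant of f is -11156429376, which is not a perfect square, so G is not contained in A_6. The transitive groups of degree 6 not contained in A_6 are: C_6 (6T1, order 6), S_3 (6T2, order 6), D_6 (6T3, order 12), C_3 x S_3 (6T5, order 18), A_4 x C_2 (6T6, order 24), S_4 (6T8, order 24), S_3 x S_3 (6T9, order 36), S_4 x C_2 (6T11, order 48), (S_3 x S_3) : C_2 (6T13, order 72), PGL(2,5) (6T14, order 120), S_6 (6T16, order 720). By Dedekind's theorem, for a prime p not dividing disc(f) the degrees of the irreducible factors of f mod p form the cycle type of an element of G. Factoring f modulo the 33 such primes p <= 149 (skipping 2, 3, which divide the discriminant), each new pattern first appears at: mod 5: f = (x^3 + x + 4)(x^3 + 4x^2 + 3x + 1), pattern 3+3; mod 7: f = (x^6 + x^5 + 2x^4 + x^3 + 3x^2 + 5), pattern 6; mod 17: f = (x + 11)(x + 12)(x^2 + x + 6)(x^2 + 4x + 7), pattern 2+2+1+1; mod 19: f = (x)(x + 3)(x + 6)(x + 12)(x^2 + 11x + 13), pattern 2+1+1+1+1; mod 71: f = (x^2 + 30x + 28)(x^2 + 48x + 33)(x^2 + 58x + 19), pattern 2+2+2. No other pattern occurs in this range, so the set of observed cycle types is {3+3, 6, 2+2+1+1, 2+1+1+1+1, 2+2+2}. The candidates containing elements of all these cycle types are A_4 x C_2 (6T6) of order 24, S_4 x C_2 (6T11) of order 48, (S_3 x S_3) : C_2 (6T13) of order 72, S_6 (6T16) of order 720; the others are excluded. The observed types are precisely the cycle types that occur in A_4 x C_2 (6T6) (apart from the identity). Each of the other remaining candidates has further cycle types, and by the Chebotarev density theorem the matching factorization patterns would occur for a proportion of primes equal to their share of the group: S_4 x C_2 (6T11) additionally contains elements of type 4+2, 4+1+1 (12 of its 48 elements, about 25% of primes); (S_3 x S_3) : C_2 (6T13) additionally contains elements of type 4+2, 3+2+1, 3+1+1+1 (34 of its 72 elements, about 47% of primes); S_6 (6T16) additionally contains elements of type 5+1, 4+2, 4+1+1, 3+2+1, 3+1+1+1 (484 of its 720 elements, about 67% of primes). None of the 33 primes tested shows any such pattern (for each of these groups the chance of that is below 10^-4), which rules them out. Hence G = A_4 x C_2 (6T6), of order 24. The Galois group A_4 x C_2 (6T6) has order 24, so the splitting field has degree 24 over Q.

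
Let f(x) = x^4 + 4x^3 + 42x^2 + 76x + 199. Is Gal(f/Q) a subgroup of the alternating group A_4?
The polynomial is irreducible of degree 4 over Q. Its discriminant is 1088391168, which is not a perfect square. A Galois group lies in the alternating group exactly when the discriminant is a square in Q, so the Galois group (C_4) is not contained in A_4.

No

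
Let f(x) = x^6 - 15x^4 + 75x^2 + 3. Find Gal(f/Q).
The polynomial f is an irreducible sextic over Q, so G = Gal(f/Q) is one of the 16 transitive subgroups 6T1, ..., 6T16 of S_6. The discriminant of f is -37572373905408, which is not a perfect square, so G is not contained in A_6. The transitive groups of degree 6 not contained in A_6 are: C_6 (6T1, order 6), S_3 (6T2, order 6), D_6 (6T3, order 12), C_3 x S_3 (6T5, order 18), A_4 x C_2 (6T6, order 24), S_4 (6T8, order 24), S_3 x S_3 (6T9, order 36), S_4 x C_2 (6T11, order 48), (S_3 x S_3) : C_2 (6T13, order 72), PGL(2,5) (6T14, order 120), S_6 (6T16, order 720). By Dedekind's theorem, for a prime p not dividing disc(f) the degrees of the irreducible factors of f mod p form the cycle type of an element of G. Factoring f modulo the 23 such primes p <= 97 (skipping 2, 3, which divide the discriminant), each new pattern first appears at: mod 5: f = (x^2 + 2)(x^2 + x + 2)(x^2 + 4x + 2), pattern 2+2+2; mod 7: f = (x^3 + 2x^2 + 5x + 5)(x^3 + 5x^2 + 5x + 2), pattern 3+3; mod 31: f = (x + 7)(x + 12)(x + 15)(x + 16)(x + 19)(x + 24), pattern 1+1+1+1+1+1. No other pattern occurs in this range, so the set of observed cycle types is {2+2+2, 3+3, 1+1+1+1+1+1}. The candidates containing elements of all these cycle types are C_6 (6T1) of order 6, S_3 (6T2) of order 6, D_6 (6T3) of order 12, C_3 x S_3 (6T5) of order 18, A_4 x C_2 (6T6) of order 24, S_4 (6T8) of order 24, S_3 x S_3 (6T9) of order 36, S_4 x C_2 (6T11) of order 48, (S_3 x S_3) : C_2 (6T13) of order 72, PGL(2,5) (6T14) of order 120, S_6 (6T16) of order 720; the others are excluded. The observed types are precisely the cycle types that occur in S_3 (6T2). Each of the other remaining candidates has further cycle types, and by the Chebotarev density theorem the matching factorization patterns would occur for a proportion of primes equal to their share of the group: C_6 (6T1) additionally contains elements of type 6 (2 of its 6 elements, about 33% of primes); D_6 (6T3) additionally contains elements of type 6, 2+2+1+1 (5 of its 12 elements, about 42% of primes); C_3 x S_3 (6T5) additionally contains elements of type 6, 3+1+1+1 (10 of its 18 elements, about 56% of primes); A_4 x C_2 (6T6) additionally contains elements of type 6, 2+2+1+1, 2+1+1+1+1 (14 of its 24 elements, about 58% of primes); S_4 (6T8) additionally contains elements of type 4+1+1, 2+2+1+1 (9 of its 24 elements, about 38% of primes); S_3 x S_3 (6T9) additionally contains elements of type 6, 3+1+1+1, 2+2+1+1 (25 of its 36 elements, about 69% of primes); S_4 x C_2 (6T11) additionally contains elements of type 6, 4+2, 4+1+1, 2+2+1+1, 2+1+1+1+1 (32 of its 48 elements, about 67% of primes); (S_3 x S_3) : C_2 (6T13) additionally contains elements of type 6, 4+2, 3+2+1, 3+1+1+1, 2+2+1+1, 2+1+1+1+1 (61 of its 72 elements, about 85% of primes); PGL(2,5) (6T14) additionally contains elements of type 6, 5+1, 4+1+1, 2+2+1+1 (89 of its 120 elements, about 74% of primes); S_6 (6T16) additionally contains elements of type 6, 5+1, 4+2, 4+1+1, 3+2+1, 3+1+1+1, 2+2+1+1, 2+1+1+1+1 (664 of its 720 elements, about 92% of primes). None of the 23 primes tested shows any such pattern (for each of these groups the chance of that is below 10^-4), which rules them out. Hence G = S_3 (6T2), of order 6.

S_3, S_3 acting on 6 points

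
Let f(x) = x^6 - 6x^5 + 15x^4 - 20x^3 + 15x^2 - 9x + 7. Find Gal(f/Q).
The polynomial f is an irreducible sextic over Q, so G = Gal(f/Q) is one of the 16 transitive subgroups 6T1, ..., 6T16 of S_6. The discriminant of f is -9059283, which is not a perfect square, so G is not contained in A_6. The transitive groups of degree 6 not contained in A_6 are: C_6 (6T1, order 6), S_3 (6T2, order 6), D_6 (6T3, order 12), C_3 x S_3 (6T5, order 18), A_4 x C_2 (6T6, order 24), S_4 (6T8, order 24), S_3 x S_3 (6T9, order 36), S_4 x C_2 (6T11, order 48), (S_3 x S_3) : C_2 (6T13, order 72), PGL(2,5) (6T14, order 120), S_6 (6T16, order 720). By Dedekind's theorem, for a prime p not dividing disc(f) the degrees of the irreducible factors of f mod p form the cycle type of an element of G. Factoring f modulo the 28 such primes p <= 127 (skipping 3, 17, 43, which divide the discriminant), each new pattern first appears at: mod 2: f = (x^6 + x^4 + x^2 + x + 1), pattern 6; mod 7: f = (x)(x^2 + 2x + 3)(x^3 + 6x^2 + 4), pattern 3+2+1; mod 11: f = (x^2 + 7x + 5)(x^4 + 9x^3 + 2x^2 + 9x + 8), pattern 4+2; mod 13: f = (x + 2)(x + 7)(x^2 + x + 4)(x^2 + 10x + 5), pattern 2+2+1+1; mod 61: f = (x + 39)(x + 50)(x + 56)(x + 58)(x^2 + 35x + 14), pattern 2+1+1+1+1; mod 97: f = (x + 47)(x + 84)(x + 86)(x^3 + 68x^2 + 18x + 73), pattern 3+1+1+1; mod 113: f = (x^2 + 47x + 24)(x^2 + 66x + 38)(x^2 + 107x + 15), pattern 2+2+2; mod 127: f = (x^3 + 36x^2 + 31x + 41)(x^3 + 85x^2 + 99x + 90), pattern 3+3. No other pattern occurs in this range, so the set of observed cycle types is {6, 3+2+1, 4+2, 2+2+1+1, 2+1+1+1+1, 3+1+1+1, 2+2+2, 3+3}. The candidates containing elements of all these cycle types are (S_3 x S_3) : C_2 (6T13) of order 72, S_6 (6T16) of order 720; the others are excluded. The observed types are precisely the cycle types that occur in (S_3 x S_3) : C_2 (6T13) (apart from the identity). Each of the other remaining candidates has further cycle types, and by the Chebotarev density theorem the matching factorization patterns would occur for a proportion of primes equal to their share of the group: S_6 (6T16) additionally contains elements of type 5+1, 4+1+1 (234 of its 720 elements, about 32% of primes). None of the 28 primes tested shows any such pattern (for each of these groups the chance of that is below 10^-4), which rules them out. Hence G = (S_3 x S_3) : C_2 (6T13), of order 72.

(S_3 x S_3) : C_2 (also written G72)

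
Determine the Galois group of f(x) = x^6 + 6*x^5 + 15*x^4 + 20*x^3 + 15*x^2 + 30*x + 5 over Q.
A_6 (also written A6)

The polynomial f is an irreducible sextic over Q, so G = Gal(f/Q) is one of the 16 transitive subgroups 6T1, ..., 6T16 of S_6. The discriminant of f is 746496000000 = 864000^2, a perfect square, so G is contained in A_6. The transitive groups of degree 6 contained in A_6 are: A_4 (6T4, order 12), S_4 (6T7, order 24), (C_3 x C_3) : C_4 (6T10, order 36), PSL(2,5) (6T12, order 60), A_6 (6T15, order 360). By Dedekind's theorem, for a prime p not dividing disc(f) the degrees of the irreducible factors of f mod p form the cycle type of an element of G. Factoring f modulo the 6 such primes p <= 23 (skipping 2, 3, 5, which divide the discriminant), each new pattern first appears at: mod 7: f = (x + 4)(x^5 + 2x^4 + 6x^2 + 5x + 3), pattern 5+1; mod 23: f = (x + 8)(x + 13)(x + 22)(x^3 + 9x^2 + 5x + 13), pattern 3+1+1+1. No other pattern occurs in this range, so the set of observed cycle types is {5+1, 3+1+1+1}. Among the candidates above, the only group containing elements of all these cycle types is A_6 (6T15) — each of A_4 (6T4), S_4 (6T7), (C_3 x C_3) : C_4 (6T10), PSL(2,5) (6T12) lacks at least one of them. Hence G = A_6 (6T15), of order 360.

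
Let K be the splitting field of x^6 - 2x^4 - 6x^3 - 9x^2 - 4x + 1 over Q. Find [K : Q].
The degree of the splitting field over Q equals the order of the Galois group, so first determine the group. The polynomial f is an irreducible sextic over Q, so G = Gal(f/Q) is one of the 16 transitive subgroups 6T1, ..., 6T16 of S_6. The discriminant of f is 95101504 = 9752^2, a perfect square, so G is contained in A_6. The transitive groups of degree 6 contained in A_6 are: A_4 (6T4, order 12), S_4 (6T7, order 24), (C_3 x C_3) : C_4 (6T10, order 36), PSL(2,5) (6T12, order 60), A_6 (6T15, order 360). By Dedekind's theorem, for a prime p not dividing disc(f) the degrees of the irreducible factors of f mod p form the cycle type of an element of G. Factoring f modulo the 79 such primes p <= 421 (skipping 2, 23, 53, which divide the discriminant), each new pattern first appears at: mod 3: f = (x^3 + x^2 + 2x + 1)(x^3 + 2x^2 + 1), pattern 3+3; mod 5: f = (x^2 + x + 2)(x^4 + 4x^3 + 2x^2 + 4x + 3), pattern 4+2; mod 19: f = (x + 8)(x + 18)(x^2 + 15x + 10)(x^2 + 16x + 14), pattern 2+2+1+1; mod 223: f = (x + 15)(x + 39)(x + 82)(x + 153)(x + 174)(x + 206), pattern 1+1+1+1+1+1. No other pattern occurs in this range, so the set of observed cycle types is {3+3, 4+2, 2+2+1+1, 1+1+1+1+1+1}. The candidates containing elements of all these cycle types are S_4 (6T7) of order 24, (C_3 x C_3) : C_4 (6T10) of order 36, A_6 (6T15) of order 360; the others are excluded. The observed types are precisely the cycle types that occur in S_4 (6T7). Each of the other remaining candidates has further cycle types, and by the Chebotarev density theorem the matching factorization patterns would occur for a proportion of primes equal to their share of the group: (C_3 x C_3) : C_4 (6T10) additionally contains elements of type 3+1+1+1 (4 of its 36 elements, about 11% of primes); A_6 (6T15) additionally contains elements of type 5+1, 3+1+1+1 (184 of its 360 elements, about 51% of primes). None of the 79 primes tested shows any such pattern (for each of these groups the chance of that is below 10^-4), which rules them out. Hence G = S_4 (6T7), of order 24. The Galois group S_4 (6T7) has order 24, so the splitting field has degree 24 over Q.

24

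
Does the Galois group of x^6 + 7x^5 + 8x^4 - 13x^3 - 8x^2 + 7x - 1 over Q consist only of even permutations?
The polynomial is irreducible of degree 6 over Q. Its discriminant is 324179200, which is not a perfect square. A Galois group lies in the alternating group exactly when the discriminant is a square in Q, so the Galois group (S_3) is not contained in A_6.

No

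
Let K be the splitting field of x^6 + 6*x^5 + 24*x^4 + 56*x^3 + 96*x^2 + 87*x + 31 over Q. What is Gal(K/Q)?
The polynomial f is an irreducible sextic over Q, so G = Gal(f/Q) is one of the 16 transitive subgroups 6T1, ..., 6T16 of S_6. The discriminant of f is -68755887963, which is not a perfect square, so G is not contained in A_6. The transitive groups of degree 6 not contained in A_6 are: C_6 (6T1, order 6), S_3 (6T2, order 6), D_6 (6T3, order 12), C_3 x S_3 (6T5, order 18), A_4 x C_2 (6T6, order 24), S_4 (6T8, order 24), S_3 x S_3 (6T9, order 36), S_4 x C_2 (6T11, order 48), (S_3 x S_3) : C_2 (6T13, order 72), PGL(2,5) (6T14, order 120), S_6 (6T16, order 720). By Dedekind's theorem, for a prime p not dividing disc(f) the degrees of the irreducible factors of f mod p form the cycle type of an element of G. Factoring f modulo the 33 such primes p <= 151 (skipping 3, 7, 89, which divide the discriminant), each new pattern first appears at: mod 2: f = (x^6 + x + 1), pattern 6; mod 13: f = (x + 8)(x + 10)(x + 11)(x^3 + 3x^2 + 10x + 2), pattern 3+1+1+1; mod 17: f = (x^2 + 13x + 11)(x^2 + 13x + 16)(x^2 + 14x + 8), pattern 2+2+2; mod 19: f = (x^3 + 3x^2 + 4x + 17)(x^3 + 3x^2 + 11x + 13), pattern 3+3; mod 73: f = (x + 6)(x + 7)(x + 20)(x + 31)(x + 38)(x + 50), pattern 1+1+1+1+1+1. No other pattern occurs in this range, so the set of observed cycle types is {6, 3+1+1+1, 2+2+2, 3+3, 1+1+1+1+1+1}. The candidates containing elements of all these cycle types are C_3 x S_3 (6T5) of order 18, S_3 x S_3 (6T9) of order 36, (S_3 x S_3) : C_2 (6T13) of order 72, S_6 (6T16) of order 720; the others are excluded. The observed types are precisely the cycle types that occur in C_3 x S_3 (6T5). Each of the other remaining candidates has further cycle types, and by the Chebotarev density theorem the matching factorization patterns would occur for a proportion of primes equal to their share of the group: S_3 x S_3 (6T9) additionally contains elements of type 2+2+1+1 (9 of its 36 elements, about 25% of primes); (S_3 x S_3) : C_2 (6T13) additionally contains elements of type 4+2, 3+2+1, 2+2+1+1, 2+1+1+1+1 (45 of its 72 elements, about 62% of primes); S_6 (6T16) additionally contains elements of type 5+1, 4+2, 4+1+1, 3+2+1, 2+2+1+1, 2+1+1+1+1 (504 of its 720 elements, about 70% of primes). None of the 33 primes tested shows any such pattern (for each of these groups the chance of that is below 10^-4), which rules them out. Hence G = C_3 x S_3 (6T5), of order 18.

6T5: C_3 x S_3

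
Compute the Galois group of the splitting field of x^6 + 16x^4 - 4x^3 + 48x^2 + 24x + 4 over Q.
The polynomial f is an irreducible sextic over Q, so G = Gal(f/Q) is one of the 16 transitive subgroups 6T1, ..., 6T16 of S_6. The discriminant of f is -6487716659200, which is not a perfect square, so G is not contained in A_6. The transitive groups of degree 6 not contained in A_6 are: C_6 (6T1, order 6), S_3 (6T2, order 6), D_6 (6T3, order 12), C_3 x S_3 (6T5, order 18), A_4 x C_2 (6T6, order 24), S_4 (6T8, order 24), S_3 x S_3 (6T9, order 36), S_4 x C_2 (6T11, order 48), (S_3 x S_3) : C_2 (6T13, order 72), PGL(2,5) (6T14, order 120), S_6 (6T16, order 720). By Dedekind's theorem, for a prime p not dividing disc(f) the degrees of the irreducible factors of f mod p form the cycle type of an element of G. Factoring f modulo the 11 such primes p <= 43 (skipping 2, 5, 7, which divide the discriminant), each new pattern first appears at: mod 3: f = (x^6 + x^4 + 2x^3 + 1), pattern 6; mod 11: f = (x + 3)(x^5 + 8x^4 + 3x^3 + 9x^2 + 10x + 5), pattern 5+1; mod 19: f = (x + 6)(x + 17)(x^4 + 15x^3 + 6x^2 + 6), pattern 4+1+1; mod 37: f = (x^3 + x^2 + 6x + 23)(x^3 + 36x^2 + 11x + 5), pattern 3+3; mod 43: f = (x + 31)(x^2 + 25x + 11)(x^3 + 30x^2 + x + 13), pattern 3+2+1. No other pattern occurs in this range, so the set of observed cycle types is {6, 5+1, 4+1+1, 3+3, 3+2+1}. Among the candidates above, the only group containing elements of all these cycle types is S_6 (6T16); every other candidate lacks at least one of them. Hence G = S_6 (6T16), of order 720.

S_6, the symmetric group on 6 letters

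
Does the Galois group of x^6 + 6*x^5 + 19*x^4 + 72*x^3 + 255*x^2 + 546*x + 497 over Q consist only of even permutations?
No

The polynomial is irreducible of degree 6 over Q. Its discriminant is -64225280000, which is not a perfect square. A Galois group lies in the alternating group exactly when the discriminant is a square in Q, so the Galois group (S_4 x C_2) is not contained in A_6.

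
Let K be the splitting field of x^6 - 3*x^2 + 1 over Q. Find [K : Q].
The degree of the splitting field over Q equals the order of the Galois group, so first determine the group. The polynomial f is an irreducible sextic over Q, so G = Gal(f/Q) is one of the 16 transitive subgroups 6T1, ..., 6T16 of S_6. The discriminant of f is -419904, which is not a perfect square, so G is not contained in A_6. The transitive groups of degree 6 not contained in A_6 are: C_6 (6T1, order 6), S_3 (6T2, order 6), D_6 (6T3, order 12), C_3 x S_3 (6T5, order 18), A_4 x C_2 (6T6, order 24), S_4 (6T8, order 24), S_3 x S_3 (6T9, order 36), S_4 x C_2 (6T11, order 48), (S_3 x S_3) : C_2 (6T13, order 72), PGL(2,5) (6T14, order 120), S_6 (6T16, order 720). By Dedekind's theorem, for a prime p not dividing disc(f) the degrees of the irreducible factors of f mod p form the cycle type of an element of G. Factoring f modulo the 33 such primes p <= 149 (skipping 2, 3, which divide the discriminant), each new pattern first appears at: mod 5: f = (x^3 + 2x^2 + 2x + 3)(x^3 + 3x^2 + 2x + 2), pattern 3+3; mod 7: f = (x^6 + 4x^2 + 1), pattern 6; mod 17: f = (x + 8)(x + 9)(x^2 + 3)(x^2 + 10), pattern 2+2+1+1; mod 19: f = (x + 3)(x + 8)(x + 11)(x + 16)(x^2 + 16), pattern 2+1+1+1+1; mod 71: f = (x^2 + 16)(x^2 + 25)(x^2 + 30), pattern 2+2+2. No other pattern occurs in this range, so the set of observed cycle types is {3+3, 6, 2+2+1+1, 2+1+1+1+1, 2+2+2}. The candidates containing elements of all these cycle types are A_4 x C_2 (6T6) of order 24, S_4 x C_2 (6T11) of order 48, (S_3 x S_3) : C_2 (6T13) of order 72, S_6 (6T16) of order 720; the others are excluded. The observed types are precisely the cycle types that occur in A_4 x C_2 (6T6) (apart from the identity). Each of the other remaining candidates has further cycle types, and by the Chebotarev density theorem the matching factorization patterns would occur for a proportion of primes equal to their share of the group: S_4 x C_2 (6T11) additionally contains elements of type 4+2, 4+1+1 (12 of its 48 elements, about 25% of primes); (S_3 x S_3) : C_2 (6T13) additionally contains elements of type 4+2, 3+2+1, 3+1+1+1 (34 of its 72 elements, about 47% of primes); S_6 (6T16) additionally contains elements of type 5+1, 4+2, 4+1+1, 3+2+1, 3+1+1+1 (484 of its 720 elements, about 67% of primes). None of the 33 primes tested shows any such pattern (for each of these groups the chance of that is below 10^-4), which rules them out. Hence G = A_4 x C_2 (6T6), of order 24. The Galois group A_4 x C_2 (6T6) has order 24, so the splitting field has degree 24 over Q.

24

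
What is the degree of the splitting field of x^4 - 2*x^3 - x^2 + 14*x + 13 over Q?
The degree of the splitting field over Q equals the order of the Galois group, so first determine the group. The polynomial is an irreducible quartic over Q and its discriminant is 57600 = 240^2, a perfect square, so the Galois group is contained in A_4. The resolvent cubic y^3 + y^2 - 80*y - 300 splits completely over Q, which gives the Klein four-group V_4. The Galois group V_4 (4T2) has order 4, so the splitting field has degree 4 over Q.

4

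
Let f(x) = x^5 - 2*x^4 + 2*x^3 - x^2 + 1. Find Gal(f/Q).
The polynomial f is an irreducible quintic over Q, so G = Gal(f/Q) is a transitive subgroup of S_5: one of C_5 (5T1, order 5), D_5 (5T2, order 10), F_20 (5T3, order 20), A_5 (5T4, order 60) or S_5 (5T5, order 120). The discriminant of f is 2209 = 47^2, a perfect square, so G is contained in A_5. The transitive groups of degree 5 contained in A_5 are: C_5 (5T1, order 5), D_5 (5T2, order 10), A_5 (5T4, order 60). By Dedekind's theorem, for a prime p not dividing disc(f) the degrees of the irreducible factors of f mod p form the cycle type of an element of G. Factoring f modulo the 23 such primes p <= 89 (skipping 47, which divides the discriminant), each new pattern first appears at: mod 2: f = (x^5 + x^2 + 1), pattern 5; mod 5: f = (x + 1)(x^2 + 2)(x^2 + 2x + 3), pattern 2+2+1; mod 83: f = (x + 2)(x + 12)(x + 15)(x + 23)(x + 29), pattern 1+1+1+1+1. No other pattern occurs in this range, so the set of observed cycle types is {5, 2+2+1, 1+1+1+1+1}. The candidates containing elements of all these cycle types are D_5 (5T2) of order 10, A_5 (5T4) of order 60; the others are excluded. The observed types are precisely the cycle types that occur in D_5 (5T2). Each of the other remaining candidates has further cycle types, and by the Chebotarev density theorem the matching factorization patterns would occur for a proportion of primes equal to their share of the group: A_5 (5T4) additionally contains elements of type 3+1+1 (20 of its 60 elements, about 33% of primes). None of the 23 primes tested shows any such pattern (for each of these groups the chance of that is below 10^-4), which rules them out. Hence G = D_5 (5T2), of order 10.

D_5 (order 10)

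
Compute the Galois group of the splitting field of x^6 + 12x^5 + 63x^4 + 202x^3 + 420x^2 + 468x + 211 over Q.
PGL(2,5) (order 120)

The polynomial f is an irreducible sextic over Q, so G = Gal(f/Q) is one of the 16 transitive subgroups 6T1, ..., 6T16 of S_6. The discriminant of f is -28010528989632, which is not a perfect square, so G is not contained in A_6. The transitive groups of degree 6 not contained in A_6 are: C_6 (6T1, order 6), S_3 (6T2, order 6), D_6 (6T3, order 12), C_3 x S_3 (6T5, order 18), A_4 x C_2 (6T6, order 24), S_4 (6T8, order 24), S_3 x S_3 (6T9, order 36), S_4 x C_2 (6T11, order 48), (S_3 x S_3) : C_2 (6T13, order 72), PGL(2,5) (6T14, order 120), S_6 (6T16, order 720). By Dedekind's theorem, for a prime p not dividing disc(f) the degrees of the irreducible factors of f mod p form the cycle type of an element of G. Factoring f modulo the 21 such primes p <= 89 (skipping 2, 3, 7, which divide the discriminant), each new pattern first appears at: mod 5: f = (x^6 + 2x^5 + 3x^4 + 2x^3 + 3x + 1), pattern 6; mod 11: f = (x + 6)(x^5 + 6x^4 + 5x^3 + 7x^2 + 4x + 4), pattern 5+1; mod 13: f = (x + 1)(x + 7)(x^4 + 4x^3 + 11x^2 + 8x + 6), pattern 4+1+1; mod 23: f = (x + 5)(x + 18)(x^2 + 3x + 11)(x^2 + 9x + 4), pattern 2+2+1+1; mod 43: f = (x^3 + 6x^2 + 12x + 39)(x^3 + 6x^2 + 15x + 1), pattern 3+3; mod 61: f = (x^2 + 32x + 5)(x^2 + 50x + 55)(x^2 + 52x + 56), pattern 2+2+2. No other pattern occurs in this range, so the set of observed cycle types is {6, 5+1, 4+1+1, 2+2+1+1, 3+3, 2+2+2}. The candidates containing elements of all these cycle types are PGL(2,5) (6T14) of order 120, S_6 (6T16) of order 720; the others are excluded. The observed types are precisely the cycle types that occur in PGL(2,5) (6T14) (apart from the identity). Each of the other remaining candidates has further cycle types, and by the Chebotarev density theorem the matching factorization patterns would occur for a proportion of primes equal to their share of the group: S_6 (6T16) additionally contains elements of type 4+2, 3+2+1, 3+1+1+1, 2+1+1+1+1 (265 of its 720 elements, about 37% of primes). None of the 21 primes tested shows any such pattern (for each of these groups the chance of that is below 10^-4), which rules them out. Hence G = PGL(2,5) (6T14), of order 120.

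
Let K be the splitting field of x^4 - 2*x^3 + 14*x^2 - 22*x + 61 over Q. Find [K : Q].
The degree of the splitting field over Q equals the order of the Galois group, so first determine the group. The polynomial is an irreducible quartic over Q and its discriminant is 9734400 = 3120^2, a perfect square, so the Galois group is contained in A_4. The resolvent cubic y^3 - 14*y^2 - 200*y + 2688 splits completely over Q, which gives the Klein four-group V_4. The Galois group V_4 (4T2) has order 4, so the splitting field has degree 4 over Q.

4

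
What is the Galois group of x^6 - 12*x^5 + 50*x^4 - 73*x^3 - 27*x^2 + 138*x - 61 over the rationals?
PSL(2,5) (order 60)

The polynomial f is an irreducible sextic over Q, so G = Gal(f/Q) is one of the 16 transitive subgroups 6T1, ..., 6T16 of S_6. The discriminant of f is 30991489 = 5567^2, a perfect square, so G is contained in A_6. The transitive groups of degree 6 contained in A_6 are: A_4 (6T4, order 12), S_4 (6T7, order 24), (C_3 x C_3) : C_4 (6T10, order 36), PSL(2,5) (6T12, order 60), A_6 (6T15, order 360). By Dedekind's theorem, for a prime p not dividing disc(f) the degrees of the irreducible factors of f mod p form the cycle type of an element of G. Factoring f modulo the 21 such primes p <= 79 (skipping 19, which divides the discriminant), each new pattern first appears at: mod 2: f = (x + 1)(x^5 + x^4 + x^3 + x + 1), pattern 5+1; mod 7: f = (x^3 + 3x^2 + x + 1)(x^3 + 6x^2 + 3x + 2), pattern 3+3; mod 61: f = (x)(x + 22)(x^2 + 42x + 12)(x^2 + 46x + 13), pattern 2+2+1+1. No other pattern occurs in this range, so the set of observed cycle types is {5+1, 3+3, 2+2+1+1}. The candidates containing elements of all these cycle types are PSL(2,5) (6T12) of order 60, A_6 (6T15) of order 360; the others are excluded. The observed types are precisely the cycle types that occur in PSL(2,5) (6T12) (apart from the identity). Each of the other remaining candidates has further cycle types, and by the Chebotarev density theorem the matching factorization patterns would occur for a proportion of primes equal to their share of the group: A_6 (6T15) additionally contains elements of type 4+2, 3+1+1+1 (130 of its 360 elements, about 36% of primes). None of the 21 primes tested shows any such pattern (for each of these groups the chance of that is below 10^-4), which rules them out. Hence G = PSL(2,5) (6T12), of order 60.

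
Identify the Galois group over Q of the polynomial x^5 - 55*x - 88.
The polynomial f is an irreducible quintic over Q, so G = Gal(f/Q) is a transitive subgroup of S_5: one of C_5 (5T1, order 5), D_5 (5T2, order 10), F_20 (5T3, order 20), A_5 (5T4, order 60) or S_5 (5T5, order 120). The discriminant of f is 58564000000 = 242000^2, a perfect square, so G is contained in A_5. The transitive groups of degree 5 contained in A_5 are: C_5 (5T1, order 5), D_5 (5T2, order 10), A_5 (5T4, order 60). By Dedekind's theorem, for a prime p not dividing disc(f) the degrees of the irreducible factors of f mod p form the cycle type of an element of G. Factoring f modulo the 3 such primes p <= 13 (skipping 2, 5, 11, which divide the discriminant), each new pattern first appears at: mod 3: f = (x^5 + 2x + 2), pattern 5; mod 13: f = (x + 5)(x + 7)(x^3 + x^2 + 5x + 9), pattern 3+1+1. No other pattern occurs in this range, so the set of observed cycle types is {5, 3+1+1}. Among the candidates above, the only group containing elements of all these cycle types is A_5 (5T4) — each of C_5 (5T1), D_5 (5T2) lacks at least one of them. Hence G = A_5 (5T4), of order 60.

5T4: A_5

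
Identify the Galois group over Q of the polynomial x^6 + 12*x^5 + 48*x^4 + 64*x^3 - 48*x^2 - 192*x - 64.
The polynomial f is an irreducible sextic over Q, so G = Gal(f/Q) is one of the 16 transitive subgroups 6T1, ..., 6T16 of S_6. The discriminant of f is -450868486864896, which is not a perfect square, so G is not contained in A_6. The transitive groups of degree 6 not contained in A_6 are: C_6 (6T1, order 6), S_3 (6T2, order 6), D_6 (6T3, order 12), C_3 x S_3 (6T5, order 18), A_4 x C_2 (6T6, order 24), S_4 (6T8, order 24), S_3 x S_3 (6T9, order 36), S_4 x C_2 (6T11, order 48), (S_3 x S_3) : C_2 (6T13, order 72), PGL(2,5) (6T14, order 120), S_6 (6T16, order 720). By Dedekind's theorem, for a prime p not dividing disc(f) the degrees of the irreducible factors of f mod p form the cycle type of an element of G. Factoring f modulo the 33 such primes p <= 149 (skipping 2, 3, which divide the discriminant), each new pattern first appears at: mod 5: f = (x^3 + 3x^2 + x + 2)(x^3 + 4x^2 + 3), pattern 3+3; mod 7: f = (x^6 + 5x^5 + 6x^4 + x^3 + x^2 + 4x + 6), pattern 6; mod 17: f = (x + 6)(x + 15)(x^2 + 4x + 1)(x^2 + 4x + 11), pattern 2+2+1+1; mod 19: f = (x + 7)(x + 9)(x + 14)(x + 16)(x^2 + 4x + 9), pattern 2+1+1+1+1; mod 71: f = (x^2 + 4x + 7)(x^2 + 4x + 22)(x^2 + 4x + 42), pattern 2+2+2. No other pattern occurs in this range, so the set of observed cycle types is {3+3, 6, 2+2+1+1, 2+1+1+1+1, 2+2+2}. The candidates containing elements of all these cycle types are A_4 x C_2 (6T6) of order 24, S_4 x C_2 (6T11) of order 48, (S_3 x S_3) : C_2 (6T13) of order 72, S_6 (6T16) of order 720; the others are excluded. The observed types are precisely the cycle types that occur in A_4 x C_2 (6T6) (apart from the identity). Each of the other remaining candidates has further cycle types, and by the Chebotarev density theorem the matching factorization patterns would occur for a proportion of primes equal to their share of the group: S_4 x C_2 (6T11) additionally contains elements of type 4+2, 4+1+1 (12 of its 48 elements, about 25% of primes); (S_3 x S_3) : C_2 (6T13) additionally contains elements of type 4+2, 3+2+1, 3+1+1+1 (34 of its 72 elements, about 47% of primes); S_6 (6T16) additionally contains elements of type 5+1, 4+2, 4+1+1, 3+2+1, 3+1+1+1 (484 of its 720 elements, about 67% of primes). None of the 33 primes tested shows any such pattern (for each of these groups the chance of that is below 10^-4), which rules them out. Hence G = A_4 x C_2 (6T6), of order 24.

A_4 x C_2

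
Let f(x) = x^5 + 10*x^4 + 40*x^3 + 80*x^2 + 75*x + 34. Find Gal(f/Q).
The polynomial f is an irreducible quintic over Q, so G = Gal(f/Q) is a transitive subgroup of S_5: one of C_5 (5T1, order 5), D_5 (5T2, order 10), F_20 (5T3, order 20), A_5 (5T4, order 60) or S_5 (5T5, order 120). The discriminant of f is 64000000 = 8000^2, a perfect square, so G is contained in A_5. The transitive groups of degree 5 contained in A_5 are: C_5 (5T1, order 5), D_5 (5T2, order 10), A_5 (5T4, order 60). By Dedekind's theorem, for a prime p not dividing disc(f) the degrees of the irreducible factors of f mod p form the cycle type of an element of G. Factoring f modulo the 23 such primes p <= 97 (skipping 2, 5, which divide the discriminant), each new pattern first appears at: mod 3: f = (x + 2)(x^2 + 1)(x^2 + 2x + 2), pattern 2+2+1; mod 7: f = (x^5 + 3x^4 + 5x^3 + 3x^2 + 5x + 6), pattern 5. No other pattern occurs in this range, so the set of observed cycle types is {2+2+1, 5}. The candidates containing elements of all these cycle types are D_5 (5T2) of order 10, A_5 (5T4) of order 60; the others are excluded. The observed types are precisely the cycle types that occur in D_5 (5T2) (apart from the identity). Each of the other remaining candidates has further cycle types, and by the Chebotarev density theorem the matching factorization patterns would occur for a proportion of primes equal to their share of the group: A_5 (5T4) additionally contains elements of type 3+1+1 (20 of its 60 elements, about 33% of primes). None of the 23 primes tested shows any such pattern (for each of these groups the chance of that is below 10^-4), which rules them out. Hence G = D_5 (5T2), of order 10.

D_5 (order 10)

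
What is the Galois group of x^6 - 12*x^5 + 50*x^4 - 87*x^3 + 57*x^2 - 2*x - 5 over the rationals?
6T12: PSL(2,5)

The polynomial f is an irreducible sextic over Q, so G = Gal(f/Q) is one of the 16 transitive subgroups 6T1, ..., 6T16 of S_6. The discriminant of f is 30991489 = 5567^2, a perfect square, so G is contained in A_6. The transitive groups of degree 6 contained in A_6 are: A_4 (6T4, order 12), S_4 (6T7, order 24), (C_3 x C_3) : C_4 (6T10, order 36), PSL(2,5) (6T12, order 60), A_6 (6T15, order 360). By Dedekind's theorem, for a prime p not dividing disc(f) the degrees of the irreducible factors of f mod p form the cycle type of an element of G. Factoring f modulo the 21 such primes p <= 79 (skipping 19, which divides the discriminant), each new pattern first appears at: mod 2: f = (x + 1)(x^5 + x^4 + x^3 + x + 1), pattern 5+1; mod 7: f = (x^3 + 3x^2 + x + 1)(x^3 + 6x^2 + 3x + 2), pattern 3+3; mod 61: f = (x + 35)(x + 57)(x^2 + 7x + 30)(x^2 + 11x + 13), pattern 2+2+1+1. No other pattern occurs in this range, so the set of observed cycle types is {5+1, 3+3, 2+2+1+1}. The candidates containing elements of all these cycle types are PSL(2,5) (6T12) of order 60, A_6 (6T15) of order 360; the others are excluded. The observed types are precisely the cycle types that occur in PSL(2,5) (6T12) (apart from the identity). Each of the other remaining candidates has further cycle types, and by the Chebotarev density theorem the matching factorization patterns would occur for a proportion of primes equal to their share of the group: A_6 (6T15) additionally contains elements of type 4+2, 3+1+1+1 (130 of its 360 elements, about 36% of primes). None of the 21 primes tested shows any such pattern (for each of these groups the chance of that is below 10^-4), which rules them out. Hence G = PSL(2,5) (6T12), of order 60.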